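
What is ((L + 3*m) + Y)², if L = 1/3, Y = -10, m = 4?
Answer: 49/9 ≈ 5.4444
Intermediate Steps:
L = ⅓ ≈ 0.33333
((L + 3*m) + Y)² = ((⅓ + 3*4) - 10)² = ((⅓ + 12) - 10)² = (37/3 - 10)² = (7/3)² = 49/9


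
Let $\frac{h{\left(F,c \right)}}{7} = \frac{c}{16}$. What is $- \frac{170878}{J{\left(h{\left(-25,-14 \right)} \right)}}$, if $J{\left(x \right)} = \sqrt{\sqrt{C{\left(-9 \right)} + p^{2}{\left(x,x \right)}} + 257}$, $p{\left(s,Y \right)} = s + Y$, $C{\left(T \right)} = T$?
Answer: $- \frac{341756}{\sqrt{1028 + \sqrt{2257}}} \approx -10421.0$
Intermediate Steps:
$h{\left(F,c \right)} = \frac{7 c}{16}$ ($h{\left(F,c \right)} = 7 \frac{c}{16} = \frac{7 c}{16}$)
$p{\left(s,Y \right)} = Y + s$
$J{\left(x \right)} = \sqrt{257 + \sqrt{-9 + 4 x^{2}}}$ ($J{\left(x \right)} = \sqrt{\sqrt{-9 + \left(x + x\right)^{2}} + 257} = \sqrt{\sqrt{-9 + \left(2 x\right)^{2}} + 257} = \sqrt{\sqrt{-9 + 4 x^{2}} + 257} = \sqrt{257 + \sqrt{-9 + 4 x^{2}}}$)
$- \frac{170878}{J{\left(h{\left(-25,-14 \right)} \right)}} = - \frac{170878}{\sqrt{257 + \sqrt{-9 + 4 \left(\frac{7}{16} \left(-14\right)\right)^{2}}}} = - \frac{170878}{\sqrt{257 + \sqrt{-9 + 4 \left(- \frac{49}{8}\right)^{2}}}} = - \frac{170878}{\sqrt{257 + \sqrt{-9 + 4 \cdot \frac{2401}{64}}}} = - \frac{170878}{\sqrt{257 + \sqrt{-9 + \frac{2401}{16}}}} = - \frac{170878}{\sqrt{257 + \sqrt{\frac{2257}{16}}}} = - \frac{170878}{\sqrt{257 + \frac{\sqrt{2257}}{4}}}$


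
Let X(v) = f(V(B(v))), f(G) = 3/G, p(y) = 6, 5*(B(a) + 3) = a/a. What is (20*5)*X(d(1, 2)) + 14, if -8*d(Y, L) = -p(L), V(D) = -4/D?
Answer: 224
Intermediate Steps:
B(a) = -14/5 (B(a) = -3 + (a/a)/5 = -3 + (1/5)*1 = -3 + 1/5 = -14/5)
d(Y, L) = 3/4 (d(Y, L) = -(-1)*6/8 = -1/8*(-6) = 3/4)
X(v) = 21/10 (X(v) = 3/((-4/(-14/5))) = 3/((-4*(-5/14))) = 3/(10/7) = 3*(7/10) = 21/10)
(20*5)*X(d(1, 2)) + 14 = (20*5)*(21/10) + 14 = 100*(21/10) + 14 = 210 + 14 = 224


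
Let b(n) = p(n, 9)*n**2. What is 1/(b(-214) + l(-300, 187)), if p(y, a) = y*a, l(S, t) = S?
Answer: -1/88203396 ≈ -1.1337e-8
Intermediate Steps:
p(y, a) = a*y
b(n) = 9*n**3 (b(n) = (9*n)*n**2 = 9*n**3)
1/(b(-214) + l(-300, 187)) = 1/(9*(-214)**3 - 300) = 1/(9*(-9800344) - 300) = 1/(-88203096 - 300) = 1/(-88203396) = -1/88203396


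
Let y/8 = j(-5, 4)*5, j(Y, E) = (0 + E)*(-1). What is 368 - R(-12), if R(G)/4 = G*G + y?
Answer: 432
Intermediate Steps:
j(Y, E) = -E (j(Y, E) = E*(-1) = -E)
y = -160 (y = 8*(-1*4*5) = 8*(-4*5) = 8*(-20) = -160)
R(G) = -640 + 4*G² (R(G) = 4*(G*G - 160) = 4*(G² - 160) = 4*(-160 + G²) = -640 + 4*G²)
368 - R(-12) = 368 - (-640 + 4*(-12)²) = 368 - (-640 + 4*144) = 368 - (-640 + 576) = 368 - 1*(-64) = 368 + 64 = 432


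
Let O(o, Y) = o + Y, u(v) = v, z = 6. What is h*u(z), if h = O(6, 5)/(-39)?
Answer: -22/13 ≈ -1.6923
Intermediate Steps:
O(o, Y) = Y + o
h = -11/39 (h = (5 + 6)/(-39) = 11*(-1/39) = -11/39 ≈ -0.28205)
h*u(z) = -11/39*6 = -22/13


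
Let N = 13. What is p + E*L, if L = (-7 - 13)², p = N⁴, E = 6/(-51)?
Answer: 484737/17 ≈ 28514.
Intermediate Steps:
E = -2/17 (E = 6*(-1/51) = -2/17 ≈ -0.11765)
p = 28561 (p = 13⁴ = 28561)
L = 400 (L = (-20)² = 400)
p + E*L = 28561 - 2/17*400 = 28561 - 800/17 = 484737/17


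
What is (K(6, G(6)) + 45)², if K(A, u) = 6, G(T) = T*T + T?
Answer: 2601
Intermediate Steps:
G(T) = T + T² (G(T) = T² + T = T + T²)
(K(6, G(6)) + 45)² = (6 + 45)² = 51² = 2601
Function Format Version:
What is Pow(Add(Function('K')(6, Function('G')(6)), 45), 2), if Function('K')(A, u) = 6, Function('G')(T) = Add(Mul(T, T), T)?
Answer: 2601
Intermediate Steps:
Function('G')(T) = Add(T, Pow(T, 2)) (Function('G')(T) = Add(Pow(T, 2), T) = Add(T, Pow(T, 2)))
Pow(Add(Function('K')(6, Function('G')(6)), 45), 2) = Pow(Add(6, 45), 2) = Pow(51, 2) = 2601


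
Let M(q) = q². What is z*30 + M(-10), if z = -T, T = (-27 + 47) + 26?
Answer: -1280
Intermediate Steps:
T = 46 (T = 20 + 26 = 46)
z = -46 (z = -1*46 = -46)
z*30 + M(-10) = -46*30 + (-10)² = -1380 + 100 = -1280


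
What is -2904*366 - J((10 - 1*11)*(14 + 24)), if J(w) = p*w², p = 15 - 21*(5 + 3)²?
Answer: 856212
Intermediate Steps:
p = -1329 (p = 15 - 21*8² = 15 - 21*64 = 15 - 1344 = -1329)
J(w) = -1329*w²
-2904*366 - J((10 - 1*11)*(14 + 24)) = -2904*366 - (-1329)*((10 - 1*11)*(14 + 24))² = -1062864 - (-1329)*((10 - 11)*38)² = -1062864 - (-1329)*(-1*38)² = -1062864 - (-1329)*(-38)² = -1062864 - (-1329)*1444 = -1062864 - 1*(-1919076) = -1062864 + 1919076 = 856212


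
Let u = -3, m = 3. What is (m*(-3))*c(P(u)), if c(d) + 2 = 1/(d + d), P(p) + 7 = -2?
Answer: 37/2 ≈ 18.500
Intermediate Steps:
P(p) = -9 (P(p) = -7 - 2 = -9)
c(d) = -2 + 1/(2*d) (c(d) = -2 + 1/(d + d) = -2 + 1/(2*d))
(m*(-3))*c(P(u)) = (3*(-3))*(-2 + (½)/(-9)) = -9*(-2 + (½)*(-⅑)) = -9*(-2 - 1/18) = -9*(-37/18) = 37/2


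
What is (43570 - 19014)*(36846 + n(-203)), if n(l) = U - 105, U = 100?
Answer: 904667596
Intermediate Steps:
n(l) = -5 (n(l) = 100 - 105 = -5)
(43570 - 19014)*(36846 + n(-203)) = (43570 - 19014)*(36846 - 5) = 24556*36841 = 904667596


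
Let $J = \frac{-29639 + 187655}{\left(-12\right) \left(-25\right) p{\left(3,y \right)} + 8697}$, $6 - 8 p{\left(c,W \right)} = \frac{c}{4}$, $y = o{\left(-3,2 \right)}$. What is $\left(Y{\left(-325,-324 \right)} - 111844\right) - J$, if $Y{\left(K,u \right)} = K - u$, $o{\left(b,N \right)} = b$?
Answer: $- \frac{2653049241}{23717} \approx -1.1186 \cdot 10^{5}$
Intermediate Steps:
$y = -3$
$p{\left(c,W \right)} = \frac{3}{4} - \frac{c}{32}$ ($p{\left(c,W \right)} = \frac{3}{4} - \frac{c \frac{1}{4}}{8} = \frac{3}{4} - \frac{\frac{1}{4} c}{8} = \frac{3}{4} - \frac{c}{32}$)
$J = \frac{421376}{23717}$ ($J = \frac{-29639 + 187655}{\left(-12\right) \left(-25\right) \left(\frac{3}{4} - \frac{3}{32}\right) + 8697} = \frac{158016}{300 \left(\frac{3}{4} - \frac{3}{32}\right) + 8697} = \frac{158016}{300 \cdot \frac{21}{32} + 8697} = \frac{158016}{\frac{1575}{8} + 8697} = \frac{158016}{\frac{71151}{8}} = 158016 \cdot \frac{8}{71151} = \frac{421376}{23717} \approx 17.767$)
$\left(Y{\left(-325,-324 \right)} - 111844\right) - J = \left(\left(-325 - -324\right) - 111844\right) - \frac{421376}{23717} = \left(\left(-325 + 324\right) - 111844\right) - \frac{421376}{23717} = \left(-1 - 111844\right) - \frac{421376}{23717} = -111845 - \frac{421376}{23717} = - \frac{2653049241}{23717}$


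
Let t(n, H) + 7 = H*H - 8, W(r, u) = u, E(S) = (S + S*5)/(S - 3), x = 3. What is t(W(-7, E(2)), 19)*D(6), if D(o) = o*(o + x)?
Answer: 18684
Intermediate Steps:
E(S) = 6*S/(-3 + S) (E(S) = (S + 5*S)/(-3 + S) = (6*S)/(-3 + S) = 6*S/(-3 + S))
t(n, H) = -15 + H² (t(n, H) = -7 + (H*H - 8) = -7 + (H² - 8) = -7 + (-8 + H²) = -15 + H²)
D(o) = o*(3 + o) (D(o) = o*(o + 3) = o*(3 + o))
t(W(-7, E(2)), 19)*D(6) = (-15 + 19²)*(6*(3 + 6)) = (-15 + 361)*(6*9) = 346*54 = 18684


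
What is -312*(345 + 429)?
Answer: -241488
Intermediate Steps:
-312*(345 + 429) = -312*774 = -241488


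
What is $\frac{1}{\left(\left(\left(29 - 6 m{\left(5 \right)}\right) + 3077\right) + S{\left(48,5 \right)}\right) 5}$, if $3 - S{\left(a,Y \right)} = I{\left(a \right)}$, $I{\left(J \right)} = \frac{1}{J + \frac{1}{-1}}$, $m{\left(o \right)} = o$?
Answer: $\frac{47}{723560} \approx 6.4957 \cdot 10^{-5}$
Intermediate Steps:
$I{\left(J \right)} = \frac{1}{-1 + J}$ ($I{\left(J \right)} = \frac{1}{J - 1} = \frac{1}{-1 + J}$)
$S{\left(a,Y \right)} = 3 - \frac{1}{-1 + a}$
$\frac{1}{\left(\left(\left(29 - 6 m{\left(5 \right)}\right) + 3077\right) + S{\left(48,5 \right)}\right) 5} = \frac{1}{\left(\left(\left(29 - 30\right) + 3077\right) + \frac{-4 + 3 \cdot 48}{-1 + 48}\right) 5} = \frac{1}{\left(\left(\left(29 - 30\right) + 3077\right) + \frac{-4 + 144}{47}\right) 5} = \frac{1}{\left(\left(-1 + 3077\right) + \frac{1}{47} \cdot 140\right) 5} = \frac{1}{\left(3076 + \frac{140}{47}\right) 5} = \frac{1}{\frac{144712}{47} \cdot 5} = \frac{1}{\frac{723560}{47}} = \frac{47}{723560}$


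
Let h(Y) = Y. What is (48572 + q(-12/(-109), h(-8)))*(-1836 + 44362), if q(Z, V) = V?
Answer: 2065232664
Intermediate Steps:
(48572 + q(-12/(-109), h(-8)))*(-1836 + 44362) = (48572 - 8)*(-1836 + 44362) = 48564*42526 = 2065232664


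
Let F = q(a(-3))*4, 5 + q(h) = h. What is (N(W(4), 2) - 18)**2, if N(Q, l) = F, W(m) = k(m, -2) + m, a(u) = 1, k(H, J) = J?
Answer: 1156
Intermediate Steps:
q(h) = -5 + h
W(m) = -2 + m
F = -16 (F = (-5 + 1)*4 = -4*4 = -16)
N(Q, l) = -16
(N(W(4), 2) - 18)**2 = (-16 - 18)**2 = (-34)**2 = 1156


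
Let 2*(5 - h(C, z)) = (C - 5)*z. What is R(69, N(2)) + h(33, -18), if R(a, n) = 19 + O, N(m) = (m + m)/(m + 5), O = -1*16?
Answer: 260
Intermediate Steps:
O = -16
N(m) = 2*m/(5 + m) (N(m) = (2*m)/(5 + m) = 2*m/(5 + m))
R(a, n) = 3 (R(a, n) = 19 - 16 = 3)
h(C, z) = 5 - z*(-5 + C)/2 (h(C, z) = 5 - (C - 5)*z/2 = 5 - (-5 + C)*z/2 = 5 - z*(-5 + C)/2)
R(69, N(2)) + h(33, -18) = 3 + (5 + (5/2)*(-18) - ½*33*(-18)) = 3 + (5 - 45 + 297) = 3 + 257 = 260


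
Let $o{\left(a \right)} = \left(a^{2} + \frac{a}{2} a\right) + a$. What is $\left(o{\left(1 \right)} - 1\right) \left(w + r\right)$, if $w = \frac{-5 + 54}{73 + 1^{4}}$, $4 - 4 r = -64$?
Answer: $\frac{3921}{148} \approx 26.493$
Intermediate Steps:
$r = 17$ ($r = 1 - -16 = 1 + 16 = 17$)
$o{\left(a \right)} = a + \frac{3 a^{2}}{2}$ ($o{\left(a \right)} = \left(a^{2} + a \frac{1}{2} a\right) + a = \left(a^{2} + \frac{a}{2} a\right) + a = \left(a^{2} + \frac{a^{2}}{2}\right) + a = \frac{3 a^{2}}{2} + a = a + \frac{3 a^{2}}{2}$)
$w = \frac{49}{74}$ ($w = \frac{49}{73 + 1} = \frac{49}{74} \approx 0.66216$)
$\left(o{\left(1 \right)} - 1\right) \left(w + r\right) = \left(\frac{1}{2} \cdot 1 \left(2 + 3 \cdot 1\right) - 1\right) \left(\frac{49}{74} + 17\right) = \left(\frac{1}{2} \cdot 1 \left(2 + 3\right) - 1\right) \frac{1307}{74} = \left(\frac{1}{2} \cdot 1 \cdot 5 - 1\right) \frac{1307}{74} = \left(\frac{5}{2} - 1\right) \frac{1307}{74} = \frac{3}{2} \cdot \frac{1307}{74} = \frac{3921}{148}$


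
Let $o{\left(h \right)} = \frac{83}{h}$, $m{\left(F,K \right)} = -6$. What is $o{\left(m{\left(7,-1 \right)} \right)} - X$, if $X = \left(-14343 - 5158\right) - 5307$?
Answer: $\frac{148765}{6} \approx 24794.0$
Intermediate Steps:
$X = -24808$ ($X = -19501 - 5307 = -24808$)
$o{\left(m{\left(7,-1 \right)} \right)} - X = \frac{83}{-6} - -24808 = 83 \left(- \frac{1}{6}\right) + 24808 = - \frac{83}{6} + 24808 = \frac{148765}{6}$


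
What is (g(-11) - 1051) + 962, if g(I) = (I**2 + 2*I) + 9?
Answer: 19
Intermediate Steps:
g(I) = 9 + I**2 + 2*I
(g(-11) - 1051) + 962 = ((9 + (-11)**2 + 2*(-11)) - 1051) + 962 = ((9 + 121 - 22) - 1051) + 962 = (108 - 1051) + 962 = -943 + 962 = 19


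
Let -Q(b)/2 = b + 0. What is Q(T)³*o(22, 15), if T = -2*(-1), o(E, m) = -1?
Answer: 64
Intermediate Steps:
T = 2
Q(b) = -2*b (Q(b) = -2*(b + 0) = -2*b)
Q(T)³*o(22, 15) = (-2*2)³*(-1) = (-4)³*(-1) = -64*(-1) = 64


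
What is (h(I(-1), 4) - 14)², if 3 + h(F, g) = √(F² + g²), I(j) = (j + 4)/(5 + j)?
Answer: (68 - √265)²/16 ≈ 167.19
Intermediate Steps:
I(j) = (4 + j)/(5 + j)
h(F, g) = -3 + √(F² + g²)
(h(I(-1), 4) - 14)² = ((-3 + √(((4 - 1)/(5 - 1))² + 4²)) - 14)² = ((-3 + √((3/4)² + 16)) - 14)² = ((-3 + √(((¼)*3)² + 16)) - 14)² = ((-3 + √((¾)² + 16)) - 14)² = ((-3 + √(9/16 + 16)) - 14)² = ((-3 + √(265/16)) - 14)² = ((-3 + √265/4) - 14)² = (-17 + √265/4)²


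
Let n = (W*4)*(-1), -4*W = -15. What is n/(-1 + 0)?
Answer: 15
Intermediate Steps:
W = 15/4 (W = -¼*(-15) = 15/4 ≈ 3.7500)
n = -15 (n = ((15/4)*4)*(-1) = 15*(-1) = -15)
n/(-1 + 0) = -15/(-1 + 0) = -15/(-1) = -1*(-15) = 15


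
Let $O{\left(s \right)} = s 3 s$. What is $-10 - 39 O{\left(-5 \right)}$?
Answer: $-2935$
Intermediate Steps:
$O{\left(s \right)} = 3 s^{2}$ ($O{\left(s \right)} = 3 s s = 3 s^{2}$)
$-10 - 39 O{\left(-5 \right)} = -10 - 39 \cdot 3 \left(-5\right)^{2} = -10 - 39 \cdot 3 \cdot 25 = -10 - 2925 = -2935$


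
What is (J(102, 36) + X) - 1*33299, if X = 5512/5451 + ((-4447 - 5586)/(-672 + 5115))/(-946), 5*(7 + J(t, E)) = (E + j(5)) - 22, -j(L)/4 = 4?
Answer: -1271764969219867/38184963630 ≈ -33305.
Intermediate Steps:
j(L) = -16 (j(L) = -4*4 = -16)
J(t, E) = -73/5 + E/5 (J(t, E) = -7 + ((E - 16) - 22)/5 = -7 + ((-16 + E) - 22)/5 = -7 + (-38 + E)/5 = -7 + (-38/5 + E/5) = -73/5 + E/5)
X = 7740685273/7636992726 (X = 5512*(1/5451) - 10033/4443*(-1/946) = 5512/5451 - 10033*1/4443*(-1/946) = 5512/5451 - 10033/4443*(-1/946) = 5512/5451 + 10033/4203078 = 7740685273/7636992726 ≈ 1.0136)
(J(102, 36) + X) - 1*33299 = ((-73/5 + (⅕)*36) + 7740685273/7636992726) - 1*33299 = ((-73/5 + 36/5) + 7740685273/7636992726) - 33299 = (-37/5 + 7740685273/7636992726) - 33299 = -243865304497/38184963630 - 33299 = -1271764969219867/38184963630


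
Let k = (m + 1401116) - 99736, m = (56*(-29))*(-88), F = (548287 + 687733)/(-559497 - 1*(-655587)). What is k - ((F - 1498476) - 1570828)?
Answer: 43371020362/9609 ≈ 4.5136e+6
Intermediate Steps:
F = 123602/9609 (F = 1236020/(-559497 + 655587) = 1236020/96090 = 1236020*(1/96090) = 123602/9609 ≈ 12.863)
m = 142912 (m = -1624*(-88) = 142912)
k = 1444292 (k = (142912 + 1401116) - 99736 = 1544028 - 99736 = 1444292)
k - ((F - 1498476) - 1570828) = 1444292 - ((123602/9609 - 1498476) - 1570828) = 1444292 - (-14398732282/9609 - 1570828) = 1444292 - 1*(-29492818534/9609) = 1444292 + 29492818534/9609 = 43371020362/9609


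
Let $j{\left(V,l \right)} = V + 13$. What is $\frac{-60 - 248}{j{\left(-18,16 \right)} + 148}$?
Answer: $- \frac{28}{13} \approx -2.1538$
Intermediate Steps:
$j{\left(V,l \right)} = 13 + V$
$\frac{-60 - 248}{j{\left(-18,16 \right)} + 148} = \frac{-60 - 248}{\left(13 - 18\right) + 148} = - \frac{308}{-5 + 148} = - \frac{308}{143} = \left(-308\right) \frac{1}{143} = - \frac{28}{13}$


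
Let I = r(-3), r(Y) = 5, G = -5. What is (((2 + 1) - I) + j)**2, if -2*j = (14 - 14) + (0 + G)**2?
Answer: 841/4 ≈ 210.25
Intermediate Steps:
I = 5
j = -25/2 (j = -((14 - 14) + (0 - 5)**2)/2 = -(0 + (-5)**2)/2 = -(0 + 25)/2 = -1/2*25 = -25/2 ≈ -12.500)
(((2 + 1) - I) + j)**2 = (((2 + 1) - 1*5) - 25/2)**2 = ((3 - 5) - 25/2)**2 = (-2 - 25/2)**2 = (-29/2)**2 = 841/4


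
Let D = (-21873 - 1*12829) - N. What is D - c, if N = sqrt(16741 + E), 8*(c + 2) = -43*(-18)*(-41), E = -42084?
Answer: -122933/4 - I*sqrt(25343) ≈ -30733.0 - 159.19*I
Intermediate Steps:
c = -15875/4 (c = -2 + (-43*(-18)*(-41))/8 = -2 + (774*(-41))/8 = -2 + (1/8)*(-31734) = -2 - 15867/4 = -15875/4 ≈ -3968.8)
N = I*sqrt(25343) (N = sqrt(16741 - 42084) = sqrt(-25343) = I*sqrt(25343) ≈ 159.19*I)
D = -34702 - I*sqrt(25343) (D = (-21873 - 1*12829) - I*sqrt(25343) = (-21873 - 12829) - I*sqrt(25343) = -34702 - I*sqrt(25343) ≈ -34702.0 - 159.19*I)
D - c = (-34702 - I*sqrt(25343)) - 1*(-15875/4) = (-34702 - I*sqrt(25343)) + 15875/4 = -122933/4 - I*sqrt(25343)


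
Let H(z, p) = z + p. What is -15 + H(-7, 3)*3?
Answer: -27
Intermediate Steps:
H(z, p) = p + z
-15 + H(-7, 3)*3 = -15 + (3 - 7)*3 = -15 - 4*3 = -15 - 12 = -27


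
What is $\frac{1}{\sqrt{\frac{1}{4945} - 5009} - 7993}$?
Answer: $- \frac{39525385}{315951171809} - \frac{4 i \sqrt{7655324830}}{315951171809} \approx -0.0001251 - 1.1077 \cdot 10^{-6} i$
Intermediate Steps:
$\frac{1}{\sqrt{\frac{1}{4945} - 5009} - 7993} = \frac{1}{\sqrt{- \frac{24769504}{4945}} - 7993} = \frac{1}{\frac{4 i \sqrt{7655324830}}{4945} - 7993} = \frac{1}{-7993 + \frac{4 i \sqrt{7655324830}}{4945}}$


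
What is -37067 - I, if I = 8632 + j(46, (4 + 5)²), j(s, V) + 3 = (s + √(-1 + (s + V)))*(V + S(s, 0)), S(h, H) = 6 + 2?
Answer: -49790 - 267*√14 ≈ -50789.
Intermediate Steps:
S(h, H) = 8
j(s, V) = -3 + (8 + V)*(s + √(-1 + V + s)) (j(s, V) = -3 + (s + √(-1 + (s + V)))*(V + 8) = -3 + (s + √(-1 + (V + s)))*(8 + V) = -3 + (s + √(-1 + V + s))*(8 + V) = -3 + (8 + V)*(s + √(-1 + V + s)))
I = 12723 + 267*√14 (I = 8632 + (-3 + 8*46 + 8*√(-1 + (4 + 5)² + 46) + (4 + 5)²*46 + (4 + 5)²*√(-1 + (4 + 5)² + 46)) = 8632 + (-3 + 368 + 8*√(-1 + 9² + 46) + 9²*46 + 9²*√(-1 + 9² + 46)) = 8632 + (-3 + 368 + 8*√(-1 + 81 + 46) + 81*46 + 81*√(-1 + 81 + 46)) = 8632 + (-3 + 368 + 8*√126 + 3726 + 81*√126) = 8632 + (-3 + 368 + 8*(3*√14) + 3726 + 81*(3*√14)) = 8632 + (-3 + 368 + 24*√14 + 3726 + 243*√14) = 8632 + (4091 + 267*√14) = 12723 + 267*√14 ≈ 13722.)
-37067 - I = -37067 - (12723 + 267*√14) = -37067 + (-12723 - 267*√14) = -49790 - 267*√14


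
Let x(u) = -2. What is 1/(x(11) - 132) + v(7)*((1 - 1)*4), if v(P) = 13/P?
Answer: -1/134 ≈ -0.0074627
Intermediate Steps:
1/(x(11) - 132) + v(7)*((1 - 1)*4) = 1/(-2 - 132) + (13/7)*((1 - 1)*4) = 1/(-134) + (13*(⅐))*(0*4) = -1/134 + (13/7)*0 = -1/134 + 0 = -1/134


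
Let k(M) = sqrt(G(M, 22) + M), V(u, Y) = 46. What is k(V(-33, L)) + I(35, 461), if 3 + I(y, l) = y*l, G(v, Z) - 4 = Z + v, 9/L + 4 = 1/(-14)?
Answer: 16132 + sqrt(118) ≈ 16143.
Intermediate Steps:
L = -42/19 (L = 9/(-4 + 1/(-14)) = 9/(-4 - 1/14) = 9/(-57/14) = 9*(-14/57) = -42/19 ≈ -2.2105)
G(v, Z) = 4 + Z + v (G(v, Z) = 4 + (Z + v) = 4 + Z + v)
k(M) = sqrt(26 + 2*M) (k(M) = sqrt((4 + 22 + M) + M) = sqrt((26 + M) + M) = sqrt(26 + 2*M))
I(y, l) = -3 + l*y (I(y, l) = -3 + y*l = -3 + l*y)
k(V(-33, L)) + I(35, 461) = sqrt(26 + 2*46) + (-3 + 461*35) = sqrt(26 + 92) + (-3 + 16135) = sqrt(118) + 16132 = 16132 + sqrt(118)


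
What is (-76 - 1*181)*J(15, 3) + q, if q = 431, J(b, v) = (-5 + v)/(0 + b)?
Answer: 6979/15 ≈ 465.27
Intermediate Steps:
J(b, v) = (-5 + v)/b
(-76 - 1*181)*J(15, 3) + q = (-76 - 1*181)*((-5 + 3)/15) + 431 = (-76 - 181)*((1/15)*(-2)) + 431 = -257*(-2/15) + 431 = 514/15 + 431 = 6979/15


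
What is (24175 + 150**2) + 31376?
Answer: 78051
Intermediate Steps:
(24175 + 150**2) + 31376 = (24175 + 22500) + 31376 = 46675 + 31376 = 78051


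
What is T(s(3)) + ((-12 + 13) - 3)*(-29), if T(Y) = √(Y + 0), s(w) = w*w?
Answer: 61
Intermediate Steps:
s(w) = w²
T(Y) = √Y
T(s(3)) + ((-12 + 13) - 3)*(-29) = √(3²) + ((-12 + 13) - 3)*(-29) = √9 + (1 - 3)*(-29) = 3 - 2*(-29) = 3 + 58 = 61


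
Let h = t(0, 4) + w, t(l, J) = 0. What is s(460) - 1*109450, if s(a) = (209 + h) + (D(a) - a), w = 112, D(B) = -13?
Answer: -109602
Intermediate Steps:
h = 112 (h = 0 + 112 = 112)
s(a) = 308 - a (s(a) = (209 + 112) + (-13 - a) = 321 + (-13 - a) = 308 - a)
s(460) - 1*109450 = (308 - 1*460) - 1*109450 = (308 - 460) - 109450 = -152 - 109450 = -109602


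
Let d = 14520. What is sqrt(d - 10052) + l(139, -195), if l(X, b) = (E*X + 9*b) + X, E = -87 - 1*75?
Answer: -24134 + 2*sqrt(1117) ≈ -24067.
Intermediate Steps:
E = -162 (E = -87 - 75 = -162)
l(X, b) = -161*X + 9*b (l(X, b) = (-162*X + 9*b) + X = -161*X + 9*b)
sqrt(d - 10052) + l(139, -195) = sqrt(14520 - 10052) + (-161*139 + 9*(-195)) = sqrt(4468) + (-22379 - 1755) = 2*sqrt(1117) - 24134 = -24134 + 2*sqrt(1117)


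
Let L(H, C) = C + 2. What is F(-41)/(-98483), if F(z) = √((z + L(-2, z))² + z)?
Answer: -√6359/98483 ≈ -0.00080972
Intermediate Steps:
L(H, C) = 2 + C
F(z) = √(z + (2 + 2*z)²) (F(z) = √((z + (2 + z))² + z) = √((2 + 2*z)² + z) = √(z + (2 + 2*z)²))
F(-41)/(-98483) = √(-41 + 4*(1 - 41)²)/(-98483) = √(-41 + 4*(-40)²)*(-1/98483) = √(-41 + 4*1600)*(-1/98483) = √(-41 + 6400)*(-1/98483) = √6359*(-1/98483) = -√6359/98483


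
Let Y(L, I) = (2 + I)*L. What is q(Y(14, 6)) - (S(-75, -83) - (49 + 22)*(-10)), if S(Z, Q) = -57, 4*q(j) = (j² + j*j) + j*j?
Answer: 8755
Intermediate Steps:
Y(L, I) = L*(2 + I)
q(j) = 3*j²/4 (q(j) = ((j² + j*j) + j*j)/4 = ((j² + j²) + j²)/4 = (2*j² + j²)/4 = (3*j²)/4 = 3*j²/4)
q(Y(14, 6)) - (S(-75, -83) - (49 + 22)*(-10)) = 3*(14*(2 + 6))²/4 - (-57 - (49 + 22)*(-10)) = 3*(14*8)²/4 - (-57 - 71*(-10)) = (¾)*112² - (-57 - 1*(-710)) = (¾)*12544 - (-57 + 710) = 9408 - 1*653 = 9408 - 653 = 8755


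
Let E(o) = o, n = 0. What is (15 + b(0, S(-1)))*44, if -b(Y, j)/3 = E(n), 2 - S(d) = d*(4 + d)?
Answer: 660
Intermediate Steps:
S(d) = 2 - d*(4 + d)
b(Y, j) = 0 (b(Y, j) = -3*0 = 0)
(15 + b(0, S(-1)))*44 = (15 + 0)*44 = 15*44 = 660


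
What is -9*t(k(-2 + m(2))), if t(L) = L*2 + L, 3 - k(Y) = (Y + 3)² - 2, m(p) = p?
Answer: 108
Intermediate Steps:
k(Y) = 5 - (3 + Y)² (k(Y) = 3 - ((Y + 3)² - 2) = 3 - ((3 + Y)² - 2) = 3 - (-2 + (3 + Y)²) = 3 + (2 - (3 + Y)²) = 5 - (3 + Y)²)
t(L) = 3*L (t(L) = 2*L + L = 3*L)
-9*t(k(-2 + m(2))) = -27*(5 - (3 + (-2 + 2))²) = -27*(5 - (3 + 0)²) = -27*(5 - 1*3²) = -27*(5 - 1*9) = -27*(5 - 9) = -27*(-4) = -9*(-12) = 108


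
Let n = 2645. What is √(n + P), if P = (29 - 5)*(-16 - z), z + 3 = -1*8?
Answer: 5*√101 ≈ 50.249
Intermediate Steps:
z = -11 (z = -3 - 1*8 = -3 - 8 = -11)
P = -120 (P = (29 - 5)*(-16 - 1*(-11)) = 24*(-16 + 11) = 24*(-5) = -120)
√(n + P) = √(2645 - 120) = √2525 = 5*√101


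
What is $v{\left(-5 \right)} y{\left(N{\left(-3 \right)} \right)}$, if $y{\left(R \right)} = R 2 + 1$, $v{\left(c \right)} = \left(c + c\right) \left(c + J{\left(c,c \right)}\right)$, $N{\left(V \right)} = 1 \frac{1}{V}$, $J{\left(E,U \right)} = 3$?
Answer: $\frac{20}{3} \approx 6.6667$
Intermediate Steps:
$N{\left(V \right)} = \frac{1}{V}$
$v{\left(c \right)} = 2 c \left(3 + c\right)$ ($v{\left(c \right)} = \left(c + c\right) \left(c + 3\right) = 2 c \left(3 + c\right)$)
$y{\left(R \right)} = 1 + 2 R$ ($y{\left(R \right)} = 2 R + 1 = 1 + 2 R$)
$v{\left(-5 \right)} y{\left(N{\left(-3 \right)} \right)} = 2 \left(-5\right) \left(3 - 5\right) \left(1 + \frac{2}{-3}\right) = 2 \left(-5\right) \left(-2\right) \left(1 + 2 \left(- \frac{1}{3}\right)\right) = 20 \left(1 - \frac{2}{3}\right) = 20 \cdot \frac{1}{3} = \frac{20}{3}$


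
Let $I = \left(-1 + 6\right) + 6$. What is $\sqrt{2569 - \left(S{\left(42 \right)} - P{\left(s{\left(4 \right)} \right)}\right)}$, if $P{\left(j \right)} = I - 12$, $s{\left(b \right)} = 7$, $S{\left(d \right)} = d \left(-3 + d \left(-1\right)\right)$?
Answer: $\sqrt{4458} \approx 66.768$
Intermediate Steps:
$I = 11$ ($I = 5 + 6 = 11$)
$S{\left(d \right)} = d \left(-3 - d\right)$
$P{\left(j \right)} = -1$ ($P{\left(j \right)} = 11 - 12 = -1$)
$\sqrt{2569 - \left(S{\left(42 \right)} - P{\left(s{\left(4 \right)} \right)}\right)} = \sqrt{2569 - \left(\left(-1\right) 42 \left(3 + 42\right) - -1\right)} = \sqrt{2569 - \left(\left(-1\right) 42 \cdot 45 + 1\right)} = \sqrt{2569 - \left(-1890 + 1\right)} = \sqrt{2569 - -1889} = \sqrt{2569 + 1889} = \sqrt{4458}$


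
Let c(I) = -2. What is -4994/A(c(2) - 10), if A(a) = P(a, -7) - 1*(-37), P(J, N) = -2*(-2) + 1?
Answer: -2497/21 ≈ -118.90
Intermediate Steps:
P(J, N) = 5 (P(J, N) = 4 + 1 = 5)
A(a) = 42 (A(a) = 5 - 1*(-37) = 5 + 37 = 42)
-4994/A(c(2) - 10) = -4994/42 = -4994*1/42 = -2497/21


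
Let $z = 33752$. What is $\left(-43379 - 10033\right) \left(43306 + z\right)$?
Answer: $-4115821896$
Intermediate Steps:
$\left(-43379 - 10033\right) \left(43306 + z\right) = \left(-43379 - 10033\right) \left(43306 + 33752\right) = \left(-53412\right) 77058 = -4115821896$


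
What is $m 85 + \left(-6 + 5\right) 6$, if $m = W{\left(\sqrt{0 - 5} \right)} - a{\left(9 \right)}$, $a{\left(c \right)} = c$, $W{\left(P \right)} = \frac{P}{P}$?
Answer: $-686$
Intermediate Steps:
$W{\left(P \right)} = 1$
$m = -8$ ($m = 1 - 9 = -8$)
$m 85 + \left(-6 + 5\right) 6 = \left(-8\right) 85 + \left(-6 + 5\right) 6 = -680 - 6 = -686$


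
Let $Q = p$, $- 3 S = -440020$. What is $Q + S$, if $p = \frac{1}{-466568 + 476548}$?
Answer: $\frac{4391399603}{29940} \approx 1.4667 \cdot 10^{5}$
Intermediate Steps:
$S = \frac{440020}{3}$ ($S = \left(- \frac{1}{3}\right) \left(-440020\right) = \frac{440020}{3} \approx 1.4667 \cdot 10^{5}$)
$p = \frac{1}{9980} \approx 0.0001002$
$Q = \frac{1}{9980} \approx 0.0001002$
$Q + S = \frac{1}{9980} + \frac{440020}{3} = \frac{4391399603}{29940}$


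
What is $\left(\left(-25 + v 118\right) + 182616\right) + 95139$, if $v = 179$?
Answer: $298852$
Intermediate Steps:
$\left(\left(-25 + v 118\right) + 182616\right) + 95139 = \left(\left(-25 + 179 \cdot 118\right) + 182616\right) + 95139 = \left(\left(-25 + 21122\right) + 182616\right) + 95139 = \left(21097 + 182616\right) + 95139 = 203713 + 95139 = 298852$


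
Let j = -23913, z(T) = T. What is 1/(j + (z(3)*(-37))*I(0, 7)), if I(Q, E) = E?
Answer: -1/24690 ≈ -4.0502e-5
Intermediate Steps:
1/(j + (z(3)*(-37))*I(0, 7)) = 1/(-23913 + (3*(-37))*7) = 1/(-23913 - 111*7) = 1/(-23913 - 777) = 1/(-24690) = -1/24690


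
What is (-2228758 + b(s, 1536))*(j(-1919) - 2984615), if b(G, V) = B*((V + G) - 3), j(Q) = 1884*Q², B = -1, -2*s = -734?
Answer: -15469524692953322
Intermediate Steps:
s = 367 (s = -½*(-734) = 367)
b(G, V) = 3 - G - V (b(G, V) = -((V + G) - 3) = -((G + V) - 3) = -(-3 + G + V) = 3 - G - V)
(-2228758 + b(s, 1536))*(j(-1919) - 2984615) = (-2228758 + (3 - 1*367 - 1*1536))*(1884*(-1919)² - 2984615) = (-2228758 + (3 - 367 - 1536))*(1884*3682561 - 2984615) = (-2228758 - 1900)*(6937944924 - 2984615) = -2230658*6934960309 = -15469524692953322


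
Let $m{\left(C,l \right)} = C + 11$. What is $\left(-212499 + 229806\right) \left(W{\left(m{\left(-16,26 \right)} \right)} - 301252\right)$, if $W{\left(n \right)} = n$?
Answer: $-5213854899$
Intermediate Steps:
$m{\left(C,l \right)} = 11 + C$
$\left(-212499 + 229806\right) \left(W{\left(m{\left(-16,26 \right)} \right)} - 301252\right) = \left(-212499 + 229806\right) \left(\left(11 - 16\right) - 301252\right) = 17307 \left(-5 - 301252\right) = 17307 \left(-301257\right) = -5213854899$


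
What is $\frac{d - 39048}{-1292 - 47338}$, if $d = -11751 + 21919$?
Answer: $\frac{2888}{4863} \approx 0.59387$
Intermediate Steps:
$d = 10168$
$\frac{d - 39048}{-1292 - 47338} = \frac{10168 - 39048}{-1292 - 47338} = - \frac{28880}{-48630} = \left(-28880\right) \left(- \frac{1}{48630}\right) = \frac{2888}{4863}$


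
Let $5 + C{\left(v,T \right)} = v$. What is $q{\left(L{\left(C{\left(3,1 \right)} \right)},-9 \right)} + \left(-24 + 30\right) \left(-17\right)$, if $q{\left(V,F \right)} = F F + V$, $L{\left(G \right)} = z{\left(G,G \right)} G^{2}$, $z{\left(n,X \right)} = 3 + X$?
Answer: $-17$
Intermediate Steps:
$C{\left(v,T \right)} = -5 + v$
$L{\left(G \right)} = G^{2} \left(3 + G\right)$ ($L{\left(G \right)} = \left(3 + G\right) G^{2} = G^{2} \left(3 + G\right)$)
$q{\left(V,F \right)} = V + F^{2}$ ($q{\left(V,F \right)} = F^{2} + V = V + F^{2}$)
$q{\left(L{\left(C{\left(3,1 \right)} \right)},-9 \right)} + \left(-24 + 30\right) \left(-17\right) = \left(\left(-5 + 3\right)^{2} \left(3 + \left(-5 + 3\right)\right) + \left(-9\right)^{2}\right) + \left(-24 + 30\right) \left(-17\right) = \left(\left(-2\right)^{2} \left(3 - 2\right) + 81\right) + 6 \left(-17\right) = \left(4 \cdot 1 + 81\right) - 102 = \left(4 + 81\right) - 102 = 85 - 102 = -17$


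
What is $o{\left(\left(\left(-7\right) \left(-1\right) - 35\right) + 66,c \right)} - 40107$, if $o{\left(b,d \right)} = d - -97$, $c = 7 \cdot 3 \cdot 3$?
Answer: $-39947$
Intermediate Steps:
$c = 63$ ($c = 21 \cdot 3 = 63$)
$o{\left(b,d \right)} = 97 + d$ ($o{\left(b,d \right)} = d + 97 = 97 + d$)
$o{\left(\left(\left(-7\right) \left(-1\right) - 35\right) + 66,c \right)} - 40107 = \left(97 + 63\right) - 40107 = 160 - 40107 = -39947$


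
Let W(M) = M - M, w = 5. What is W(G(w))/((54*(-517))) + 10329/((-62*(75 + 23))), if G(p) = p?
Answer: -10329/6076 ≈ -1.7000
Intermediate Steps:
W(M) = 0
W(G(w))/((54*(-517))) + 10329/((-62*(75 + 23))) = 0/((54*(-517))) + 10329/((-62*(75 + 23))) = 0/(-27918) + 10329/((-62*98)) = 0*(-1/27918) + 10329/(-6076) = 0 + 10329*(-1/6076) = 0 - 10329/6076 = -10329/6076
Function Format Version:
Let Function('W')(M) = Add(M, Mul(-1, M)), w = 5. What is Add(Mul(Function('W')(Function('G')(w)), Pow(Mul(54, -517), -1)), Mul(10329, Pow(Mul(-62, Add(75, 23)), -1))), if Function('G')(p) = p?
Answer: Rational(-10329, 6076) ≈ -1.7000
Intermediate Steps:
Function('W')(M) = 0
Add(Mul(Function('W')(Function('G')(w)), Pow(Mul(54, -517), -1)), Mul(10329, Pow(Mul(-62, Add(75, 23)), -1))) = Add(Mul(0, Pow(Mul(54, -517), -1)), Mul(10329, Pow(Mul(-62, Add(75, 23)), -1))) = Add(Mul(0, Pow(-27918, -1)), Mul(10329, Pow(Mul(-62, 98), -1))) = Add(Mul(0, Rational(-1, 27918)), Mul(10329, Pow(-6076, -1))) = Add(0, Mul(10329, Rational(-1, 6076))) = Add(0, Rational(-10329, 6076)) = Rational(-10329, 6076)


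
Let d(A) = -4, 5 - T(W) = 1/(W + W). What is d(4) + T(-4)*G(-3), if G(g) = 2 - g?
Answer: 173/8 ≈ 21.625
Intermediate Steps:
T(W) = 5 - 1/(2*W) (T(W) = 5 - 1/(W + W) = 5 - 1/(2*W))
d(4) + T(-4)*G(-3) = -4 + (5 - ½/(-4))*(2 - 1*(-3)) = -4 + (5 - ½*(-¼))*(2 + 3) = -4 + (5 + ⅛)*5 = -4 + (41/8)*5 = -4 + 205/8 = 173/8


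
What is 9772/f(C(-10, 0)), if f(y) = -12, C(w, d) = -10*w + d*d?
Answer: -2443/3 ≈ -814.33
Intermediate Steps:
C(w, d) = d² - 10*w (C(w, d) = -10*w + d² = d² - 10*w)
9772/f(C(-10, 0)) = 9772/(-12) = 9772*(-1/12) = -2443/3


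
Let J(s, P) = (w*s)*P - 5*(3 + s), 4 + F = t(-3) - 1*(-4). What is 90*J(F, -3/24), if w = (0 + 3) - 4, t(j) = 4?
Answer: -3105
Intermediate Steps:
w = -1 (w = 3 - 4 = -1)
F = 4 (F = -4 + (4 - 1*(-4)) = -4 + (4 + 4) = -4 + 8 = 4)
J(s, P) = -15 - 5*s - P*s (J(s, P) = (-s)*P - 5*(3 + s) = -P*s + (-15 - 5*s) = -15 - 5*s - P*s)
90*J(F, -3/24) = 90*(-15 - 5*4 - 1*(-3/24)*4) = 90*(-15 - 20 - 1*(-3*1/24)*4) = 90*(-15 - 20 - 1*(-1/8)*4) = 90*(-15 - 20 + 1/2) = 90*(-69/2) = -3105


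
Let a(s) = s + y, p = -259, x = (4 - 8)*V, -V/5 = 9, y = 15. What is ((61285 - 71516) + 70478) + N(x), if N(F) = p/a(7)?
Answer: 1325175/22 ≈ 60235.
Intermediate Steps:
V = -45 (V = -5*9 = -45)
x = 180 (x = (4 - 8)*(-45) = -4*(-45) = 180)
a(s) = 15 + s (a(s) = s + 15 = 15 + s)
N(F) = -259/22 (N(F) = -259/(15 + 7) = -259/22)
((61285 - 71516) + 70478) + N(x) = ((61285 - 71516) + 70478) - 259/22 = (-10231 + 70478) - 259/22 = 60247 - 259/22 = 1325175/22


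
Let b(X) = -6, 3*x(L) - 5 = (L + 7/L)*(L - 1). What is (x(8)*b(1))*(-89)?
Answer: 47793/4 ≈ 11948.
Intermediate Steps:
x(L) = 5/3 + (-1 + L)*(L + 7/L)/3 (x(L) = 5/3 + ((L + 7/L)*(L - 1))/3 = 5/3 + ((L + 7/L)*(-1 + L))/3 = 5/3 + ((-1 + L)*(L + 7/L))/3 = 5/3 + (-1 + L)*(L + 7/L)/3)
(x(8)*b(1))*(-89) = (((⅓)*(-7 + 8*(12 + 8² - 1*8))/8)*(-6))*(-89) = (((⅓)*(⅛)*(-7 + 8*(12 + 64 - 8)))*(-6))*(-89) = (((⅓)*(⅛)*(-7 + 8*68))*(-6))*(-89) = (((⅓)*(⅛)*(-7 + 544))*(-6))*(-89) = (((⅓)*(⅛)*537)*(-6))*(-89) = ((179/8)*(-6))*(-89) = -537/4*(-89) = 47793/4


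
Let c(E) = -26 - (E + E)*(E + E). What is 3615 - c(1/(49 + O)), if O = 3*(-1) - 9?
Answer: 4984533/1369 ≈ 3641.0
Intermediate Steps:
O = -12 (O = -3 - 9 = -12)
c(E) = -26 - 4*E² (c(E) = -26 - 2*E*2*E = -26 - 4*E²)
3615 - c(1/(49 + O)) = 3615 - (-26 - 4/(49 - 12)²) = 3615 - (-26 - 4*(1/37)²) = 3615 - (-26 - 4*1/1369) = 3615 - (-26 - 4/1369) = 3615 - 1*(-35598/1369) = 3615 + 35598/1369 = 4984533/1369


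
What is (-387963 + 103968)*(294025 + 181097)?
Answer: -134932272390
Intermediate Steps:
(-387963 + 103968)*(294025 + 181097) = -283995*475122 = -134932272390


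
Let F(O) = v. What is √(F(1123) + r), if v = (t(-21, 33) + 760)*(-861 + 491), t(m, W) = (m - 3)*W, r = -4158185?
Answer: 3*I*√460705 ≈ 2036.3*I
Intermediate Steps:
t(m, W) = W*(-3 + m) (t(m, W) = (-3 + m)*W = W*(-3 + m))
v = 11840 (v = (33*(-3 - 21) + 760)*(-861 + 491) = (33*(-24) + 760)*(-370) = (-792 + 760)*(-370) = -32*(-370) = 11840)
F(O) = 11840
√(F(1123) + r) = √(11840 - 4158185) = √(-4146345) = 3*I*√460705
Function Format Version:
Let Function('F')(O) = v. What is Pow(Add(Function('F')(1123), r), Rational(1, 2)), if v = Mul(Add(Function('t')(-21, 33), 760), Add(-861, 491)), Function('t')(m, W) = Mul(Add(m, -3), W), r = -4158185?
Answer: Mul(3, I, Pow(460705, Rational(1, 2))) ≈ Mul(2036.3, I)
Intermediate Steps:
Function('t')(m, W) = Mul(W, Add(-3, m)) (Function('t')(m, W) = Mul(Add(-3, m), W) = Mul(W, Add(-3, m)))
v = 11840 (v = Mul(Add(Mul(33, Add(-3, -21)), 760), Add(-861, 491)) = Mul(Add(Mul(33, -24), 760), -370) = Mul(Add(-792, 760), -370) = Mul(-32, -370) = 11840)
Function('F')(O) = 11840
Pow(Add(Function('F')(1123), r), Rational(1, 2)) = Pow(Add(11840, -4158185), Rational(1, 2)) = Pow(-4146345, Rational(1, 2)) = Mul(3, I, Pow(460705, Rational(1, 2)))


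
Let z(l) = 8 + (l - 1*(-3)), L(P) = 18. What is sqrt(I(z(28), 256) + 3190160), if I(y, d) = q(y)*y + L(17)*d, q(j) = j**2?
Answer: sqrt(3254087) ≈ 1803.9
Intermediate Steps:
z(l) = 11 + l (z(l) = 8 + (l + 3) = 8 + (3 + l) = 11 + l)
I(y, d) = y**3 + 18*d (I(y, d) = y**2*y + 18*d = y**3 + 18*d)
sqrt(I(z(28), 256) + 3190160) = sqrt(((11 + 28)**3 + 18*256) + 3190160) = sqrt((39**3 + 4608) + 3190160) = sqrt((59319 + 4608) + 3190160) = sqrt(63927 + 3190160) = sqrt(3254087)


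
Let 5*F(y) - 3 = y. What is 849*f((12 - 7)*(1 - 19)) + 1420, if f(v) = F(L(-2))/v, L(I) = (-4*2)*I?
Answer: 207623/150 ≈ 1384.2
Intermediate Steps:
L(I) = -8*I
F(y) = ⅗ + y/5
f(v) = 19/(5*v) (f(v) = (⅗ + (-8*(-2))/5)/v = (⅗ + (⅕)*16)/v = (⅗ + 16/5)/v = 19/(5*v))
849*f((12 - 7)*(1 - 19)) + 1420 = 849*(19/(5*(((12 - 7)*(1 - 19))))) + 1420 = 849*(19/(5*((5*(-18))))) + 1420 = 849*((19/5)/(-90)) + 1420 = 849*((19/5)*(-1/90)) + 1420 = 849*(-19/450) + 1420 = -5377/150 + 1420 = 207623/150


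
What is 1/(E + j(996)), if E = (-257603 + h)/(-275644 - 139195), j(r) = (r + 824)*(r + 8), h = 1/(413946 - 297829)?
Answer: 48169860163/88019851990734190 ≈ 5.4726e-7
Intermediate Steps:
h = 1/116117 ≈ 8.6120e-6
j(r) = (8 + r)*(824 + r) (j(r) = (824 + r)*(8 + r) = (8 + r)*(824 + r))
E = 29912087550/48169860163 (E = (-257603 + 1/116117)/(-275644 - 139195) = -29912087550/116117/(-414839) = -29912087550/116117*(-1/414839) = 29912087550/48169860163 ≈ 0.62097)
1/(E + j(996)) = 1/(29912087550/48169860163 + (6592 + 996² + 832*996)) = 1/(29912087550/48169860163 + (6592 + 992016 + 828672)) = 1/(29912087550/48169860163 + 1827280) = 1/(88019851990734190/48169860163) = 48169860163/88019851990734190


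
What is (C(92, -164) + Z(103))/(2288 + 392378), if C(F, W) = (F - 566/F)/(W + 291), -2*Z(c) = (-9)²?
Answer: -58163/576409693 ≈ -0.00010091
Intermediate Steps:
Z(c) = -81/2 (Z(c) = -½*(-9)² = -½*81 = -81/2)
C(F, W) = (F - 566/F)/(291 + W)
(C(92, -164) + Z(103))/(2288 + 392378) = ((-566 + 92²)/(92*(291 - 164)) - 81/2)/(2288 + 392378) = ((1/92)*(-566 + 8464)/127 - 81/2)/394666 = ((1/92)*(1/127)*7898 - 81/2)*(1/394666) = (3949/5842 - 81/2)*(1/394666) = -116326/2921*1/394666 = -58163/576409693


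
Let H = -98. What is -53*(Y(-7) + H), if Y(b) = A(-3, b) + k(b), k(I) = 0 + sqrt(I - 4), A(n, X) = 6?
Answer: 4876 - 53*I*sqrt(11) ≈ 4876.0 - 175.78*I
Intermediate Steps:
k(I) = sqrt(-4 + I) (k(I) = 0 + sqrt(-4 + I) = sqrt(-4 + I))
Y(b) = 6 + sqrt(-4 + b)
-53*(Y(-7) + H) = -53*((6 + sqrt(-4 - 7)) - 98) = -53*((6 + sqrt(-11)) - 98) = -53*((6 + I*sqrt(11)) - 98) = -53*(-92 + I*sqrt(11)) = 4876 - 53*I*sqrt(11)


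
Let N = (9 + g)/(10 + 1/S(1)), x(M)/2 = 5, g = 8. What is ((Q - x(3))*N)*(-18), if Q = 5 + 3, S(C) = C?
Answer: 612/11 ≈ 55.636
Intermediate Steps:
x(M) = 10 (x(M) = 2*5 = 10)
Q = 8
N = 17/11 (N = (9 + 8)/(10 + 1/1) = 17/(10 + 1) = 17/11 ≈ 1.5455)
((Q - x(3))*N)*(-18) = ((8 - 1*10)*(17/11))*(-18) = ((8 - 10)*(17/11))*(-18) = -2*17/11*(-18) = -34/11*(-18) = 612/11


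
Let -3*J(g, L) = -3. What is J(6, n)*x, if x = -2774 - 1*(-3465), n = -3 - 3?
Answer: 691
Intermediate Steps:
n = -6
J(g, L) = 1 (J(g, L) = -1/3*(-3) = 1)
x = 691 (x = -2774 + 3465 = 691)
J(6, n)*x = 1*691 = 691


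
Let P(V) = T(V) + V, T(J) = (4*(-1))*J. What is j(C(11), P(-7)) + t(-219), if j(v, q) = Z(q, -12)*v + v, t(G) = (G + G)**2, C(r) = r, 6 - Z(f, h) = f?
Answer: 191690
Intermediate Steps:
Z(f, h) = 6 - f
T(J) = -4*J
P(V) = -3*V (P(V) = -4*V + V = -3*V)
t(G) = 4*G**2 (t(G) = (2*G)**2 = 4*G**2)
j(v, q) = v + v*(6 - q) (j(v, q) = (6 - q)*v + v = v*(6 - q) + v = v + v*(6 - q))
j(C(11), P(-7)) + t(-219) = 11*(7 - (-3)*(-7)) + 4*(-219)**2 = 11*(7 - 1*21) + 4*47961 = 11*(7 - 21) + 191844 = 11*(-14) + 191844 = -154 + 191844 = 191690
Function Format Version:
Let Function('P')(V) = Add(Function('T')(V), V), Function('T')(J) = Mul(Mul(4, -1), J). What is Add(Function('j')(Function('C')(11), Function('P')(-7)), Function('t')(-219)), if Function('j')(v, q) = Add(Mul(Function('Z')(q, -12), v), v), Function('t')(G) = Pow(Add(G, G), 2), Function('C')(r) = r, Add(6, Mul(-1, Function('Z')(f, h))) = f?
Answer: 191690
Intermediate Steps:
Function('Z')(f, h) = Add(6, Mul(-1, f))
Function('T')(J) = Mul(-4, J)
Function('P')(V) = Mul(-3, V) (Function('P')(V) = Add(Mul(-4, V), V) = Mul(-3, V))
Function('t')(G) = Mul(4, Pow(G, 2)) (Function('t')(G) = Pow(Mul(2, G), 2) = Mul(4, Pow(G, 2)))
Function('j')(v, q) = Add(v, Mul(v, Add(6, Mul(-1, q)))) (Function('j')(v, q) = Add(Mul(Add(6, Mul(-1, q)), v), v) = Add(Mul(v, Add(6, Mul(-1, q))), v) = Add(v, Mul(v, Add(6, Mul(-1, q)))))
Add(Function('j')(Function('C')(11), Function('P')(-7)), Function('t')(-219)) = Add(Mul(11, Add(7, Mul(-1, Mul(-3, -7)))), Mul(4, Pow(-219, 2))) = Add(Mul(11, Add(7, Mul(-1, 21))), Mul(4, 47961)) = Add(Mul(11, Add(7, -21)), 191844) = Add(Mul(11, -14), 191844) = Add(-154, 191844) = 191690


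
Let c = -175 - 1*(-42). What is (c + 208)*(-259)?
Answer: -19425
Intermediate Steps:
c = -133 (c = -175 + 42 = -133)
(c + 208)*(-259) = (-133 + 208)*(-259) = 75*(-259) = -19425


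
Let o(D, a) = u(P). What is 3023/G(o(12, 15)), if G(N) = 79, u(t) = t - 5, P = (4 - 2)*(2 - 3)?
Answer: 3023/79 ≈ 38.266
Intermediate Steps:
P = -2 (P = 2*(-1) = -2)
u(t) = -5 + t
o(D, a) = -7 (o(D, a) = -5 - 2 = -7)
3023/G(o(12, 15)) = 3023/79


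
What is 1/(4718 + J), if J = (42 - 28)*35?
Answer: 1/5208 ≈ 0.00019201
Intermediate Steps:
J = 490 (J = 14*35 = 490)
1/(4718 + J) = 1/(4718 + 490) = 1/5208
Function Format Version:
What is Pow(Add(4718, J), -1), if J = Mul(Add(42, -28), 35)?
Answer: Rational(1, 5208) ≈ 0.00019201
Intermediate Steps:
J = 490 (J = Mul(14, 35) = 490)
Pow(Add(4718, J), -1) = Pow(Add(4718, 490), -1) = Pow(5208, -1) = Rational(1, 5208)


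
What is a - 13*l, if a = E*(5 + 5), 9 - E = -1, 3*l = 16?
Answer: 92/3 ≈ 30.667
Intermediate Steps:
l = 16/3 (l = (⅓)*16 = 16/3 ≈ 5.3333)
E = 10 (E = 9 - 1*(-1) = 9 + 1 = 10)
a = 100 (a = 10*(5 + 5) = 10*10 = 100)
a - 13*l = 100 - 13*16/3 = 100 - 208/3 = 92/3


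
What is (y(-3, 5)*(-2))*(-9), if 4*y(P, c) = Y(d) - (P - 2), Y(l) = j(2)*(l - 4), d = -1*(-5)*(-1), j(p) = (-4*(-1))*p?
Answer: -603/2 ≈ -301.50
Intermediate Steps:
j(p) = 4*p
d = -5 (d = 5*(-1) = -5)
Y(l) = -32 + 8*l (Y(l) = (4*2)*(l - 4) = 8*(-4 + l) = -32 + 8*l)
y(P, c) = -35/2 - P/4 (y(P, c) = ((-32 + 8*(-5)) - (P - 2))/4 = ((-32 - 40) - (-2 + P))/4 = (-72 + (2 - P))/4 = (-70 - P)/4 = -35/2 - P/4)
(y(-3, 5)*(-2))*(-9) = ((-35/2 - 1/4*(-3))*(-2))*(-9) = ((-35/2 + 3/4)*(-2))*(-9) = -67/4*(-2)*(-9) = (67/2)*(-9) = -603/2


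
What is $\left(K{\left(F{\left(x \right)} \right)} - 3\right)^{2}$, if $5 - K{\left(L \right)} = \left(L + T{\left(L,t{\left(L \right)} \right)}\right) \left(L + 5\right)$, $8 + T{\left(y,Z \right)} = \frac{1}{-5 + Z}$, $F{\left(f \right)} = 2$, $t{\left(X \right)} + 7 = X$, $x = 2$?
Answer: $\frac{199809}{100} \approx 1998.1$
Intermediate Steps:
$t{\left(X \right)} = -7 + X$
$T{\left(y,Z \right)} = -8 + \frac{1}{-5 + Z}$
$K{\left(L \right)} = 5 - \left(5 + L\right) \left(L + \frac{97 - 8 L}{-12 + L}\right)$ ($K{\left(L \right)} = 5 - \left(L + \frac{41 - 8 \left(-7 + L\right)}{-5 + \left(-7 + L\right)}\right) \left(L + 5\right) = 5 - \left(L + \frac{41 - \left(-56 + 8 L\right)}{-12 + L}\right) \left(5 + L\right) = 5 - \left(L + \frac{97 - 8 L}{-12 + L}\right) \left(5 + L\right) = 5 - \left(5 + L\right) \left(L + \frac{97 - 8 L}{-12 + L}\right)$)
$\left(K{\left(F{\left(x \right)} \right)} - 3\right)^{2} = \left(\frac{-545 - 2^{3} + 8 \cdot 2 + 15 \cdot 2^{2}}{-12 + 2} - 3\right)^{2} = \left(\frac{-545 - 8 + 16 + 15 \cdot 4}{-10} - 3\right)^{2} = \left(- \frac{-545 - 8 + 16 + 60}{10} - 3\right)^{2} = \left(\left(- \frac{1}{10}\right) \left(-477\right) - 3\right)^{2} = \left(\frac{477}{10} - 3\right)^{2} = \left(\frac{447}{10}\right)^{2} = \frac{199809}{100}$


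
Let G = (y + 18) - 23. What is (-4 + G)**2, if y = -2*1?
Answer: 121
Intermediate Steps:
y = -2 (y = -1*2*1 = -2*1 = -2)
G = -7 (G = (-2 + 18) - 23 = 16 - 23 = -7)
(-4 + G)**2 = (-4 - 7)**2 = (-11)**2 = 121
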